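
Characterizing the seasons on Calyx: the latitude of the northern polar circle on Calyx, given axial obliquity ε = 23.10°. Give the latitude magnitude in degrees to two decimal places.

The polar circle is the lowest latitude that experiences at least one full rotation of continuous daylight at the northern-summer solstice; it lies at |φ| = 90° − ε = 90° − 23.10° = 66.90°.

66.90°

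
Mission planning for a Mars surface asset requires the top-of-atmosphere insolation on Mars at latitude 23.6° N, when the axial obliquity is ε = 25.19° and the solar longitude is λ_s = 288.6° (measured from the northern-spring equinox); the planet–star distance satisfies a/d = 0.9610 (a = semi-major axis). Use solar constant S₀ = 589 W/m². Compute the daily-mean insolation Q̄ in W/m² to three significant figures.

Solar declination: sin δ = sin ε · sin λ_s = sin 25.19° × sin 288.6° = -0.40339, so δ = -23.790°.
cos H₀ = −tan(+23.6°) tan(-23.790°) = 0.1926, H₀ = 1.3770 rad.
Bracket: H₀ sin φ sin δ + cos φ cos δ sin H₀ = 1.3770×0.40035×-0.40339 + 0.91636×0.91503×0.98128 = -0.222382 + 0.822800 = 0.600418.
Inverse-square distance factor (a/d)² = 0.9610² = 0.923521.
Q̄ = (S₀/π) × 0.923521 × [bracket] = (589/π) × 0.923521 × 0.600418 = 104.0 W/m².

Q̄ ≈ 104 W/m²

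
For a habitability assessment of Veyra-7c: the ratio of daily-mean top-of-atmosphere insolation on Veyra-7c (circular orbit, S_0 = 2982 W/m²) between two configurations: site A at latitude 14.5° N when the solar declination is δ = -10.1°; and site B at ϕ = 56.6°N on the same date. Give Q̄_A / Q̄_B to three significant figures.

Q̄_A / Q̄_B ≈ 2.67

— Configuration A (ϕ=+14.5°):
cos h₀ = −tan(+14.5°) tan(-10.100°) = 0.0461, h₀ = 1.5247 rad.
Bracket: h₀ sin ϕ sin δ + cos ϕ cos δ sin h₀ = 1.5247×0.25038×-0.17537 + 0.96815×0.98450×0.99894 = -0.066948 + 0.952133 = 0.885185.
Q̄ = (S_0/π) × [bracket] = (2982/π) × 0.885185 = 840.22 W/m².
— Configuration B (ϕ=+56.6°):
cos h₀ = −tan(+56.6°) tan(-10.100°) = 0.2701, h₀ = 1.2973 rad.
Bracket: h₀ sin ϕ sin δ + cos ϕ cos δ sin h₀ = 1.2973×0.83485×-0.17537 + 0.55048×0.98450×0.96282 = -0.189935 + 0.521798 = 0.331863.
Q̄ = (S_0/π) × [bracket] = (2982/π) × 0.331863 = 315.00 W/m².
Ratio Q̄_A / Q̄_B = 840.22 / 315.00 = 2.667.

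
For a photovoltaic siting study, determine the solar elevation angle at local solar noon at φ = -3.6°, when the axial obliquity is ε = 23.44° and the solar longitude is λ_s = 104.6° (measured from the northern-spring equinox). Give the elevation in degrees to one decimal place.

Solar declination: sin δ = sin ε · sin λ_s = sin 23.44° × sin 104.6° = 0.38494, so δ = +22.640°.
At local noon the hour angle is zero, so the zenith angle equals |φ − δ| = |-3.6° − (+22.640°)| = 26.240°.
Elevation = 90° − 26.240° = 63.8°.

63.8°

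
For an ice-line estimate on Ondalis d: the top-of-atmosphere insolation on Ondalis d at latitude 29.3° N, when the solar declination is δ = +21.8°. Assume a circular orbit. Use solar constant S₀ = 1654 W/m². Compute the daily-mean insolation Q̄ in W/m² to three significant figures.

cos H₀ = −tan(+29.3°) tan(+21.800°) = -0.2245, H₀ = 1.7972 rad.
Bracket: H₀ sin φ sin δ + cos φ cos δ sin H₀ = 1.7972×0.48938×0.37137 + 0.87207×0.92849×0.97448 = 0.326625 + 0.789045 = 1.115670.
Q̄ = (S₀/π) × [bracket] = (1654/π) × 1.115670 = 587.4 W/m².

Q̄ ≈ 587 W/m²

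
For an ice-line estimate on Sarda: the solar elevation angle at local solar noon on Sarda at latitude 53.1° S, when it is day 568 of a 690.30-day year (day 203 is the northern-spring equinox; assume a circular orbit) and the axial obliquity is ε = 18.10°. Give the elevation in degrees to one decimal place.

Solar longitude: L_s = 360° × (568 − 203)/690.30 = 190.352°.
sin δ = sin 18.10° × sin 190.352° = -0.05583, so δ = -3.200°.
At local noon the hour angle is zero, so the zenith angle equals |ϕ − δ| = |-53.1° − (-3.200°)| = 49.900°.
Elevation = 90° − 49.900° = 40.1°.

40.1°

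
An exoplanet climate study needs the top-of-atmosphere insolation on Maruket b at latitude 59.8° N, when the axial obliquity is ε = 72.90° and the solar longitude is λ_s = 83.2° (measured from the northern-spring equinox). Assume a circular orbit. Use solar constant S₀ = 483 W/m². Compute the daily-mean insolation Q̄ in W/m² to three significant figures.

Solar declination: sin δ = sin ε · sin λ_s = sin 72.90° × sin 83.2° = 0.94907, so δ = +71.635°.
cos H₀ = −tan(+59.8°) tan(+71.635°) = -5.1756 ≤ −1 ⇒ polar day, H₀ = π.
Bracket: H₀ sin φ sin δ + cos φ cos δ sin H₀ = 3.1416×0.86427×0.94907 + 0.50302×0.31507×0.00000 = 2.576906 + 0.000000 = 2.576906.
Q̄ = (S₀/π) × [bracket] = (483/π) × 2.576906 = 396.2 W/m².

Q̄ ≈ 396 W/m²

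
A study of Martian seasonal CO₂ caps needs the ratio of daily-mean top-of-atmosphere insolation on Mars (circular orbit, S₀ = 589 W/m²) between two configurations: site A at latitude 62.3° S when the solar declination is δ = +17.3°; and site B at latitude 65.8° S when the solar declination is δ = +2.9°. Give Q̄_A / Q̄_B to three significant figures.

Q̄_A / Q̄_B ≈ 0.327

— Configuration A (φ=-62.3°):
cos H₀ = −tan(-62.3°) tan(+17.300°) = 0.5933, H₀ = 0.9357 rad.
Bracket: H₀ sin φ sin δ + cos φ cos δ sin H₀ = 0.9357×-0.88539×0.29737 + 0.46484×0.95476×0.80502 = -0.246359 + 0.357276 = 0.110917.
Q̄ = (S₀/π) × [bracket] = (589/π) × 0.110917 = 20.795 W/m².
— Configuration B (φ=-65.8°):
cos H₀ = −tan(-65.8°) tan(+2.900°) = 0.1127, H₀ = 1.4578 rad.
Bracket: H₀ sin φ sin δ + cos φ cos δ sin H₀ = 1.4578×-0.91212×0.05059 + 0.40992×0.99872×0.99363 = -0.067269 + 0.406787 = 0.339518.
Q̄ = (S₀/π) × [bracket] = (589/π) × 0.339518 = 63.654 W/m².
Ratio Q̄_A / Q̄_B = 20.795 / 63.654 = 0.3267.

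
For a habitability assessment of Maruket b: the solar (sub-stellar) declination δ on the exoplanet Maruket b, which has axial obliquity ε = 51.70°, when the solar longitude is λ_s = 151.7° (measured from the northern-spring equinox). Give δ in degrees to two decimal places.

sin δ = sin ε · sin λ_s = sin 51.70° × sin 151.7° = 0.372053.
δ = arcsin(0.372053) = +21.84°.

δ = +21.84°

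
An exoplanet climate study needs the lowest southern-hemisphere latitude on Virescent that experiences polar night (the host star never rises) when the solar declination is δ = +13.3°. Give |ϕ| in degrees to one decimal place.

Polar night requires cos h₀ = −tan ϕ tan δ ≥ 1, i.e. tan ϕ tan δ ≤ −1.
The boundary is |tan ϕ| · |tan δ| = 1, so |ϕ| = 90° − |δ| = 90° − 13.3° = 76.7° in the southern hemisphere.

|ϕ| = 76.7°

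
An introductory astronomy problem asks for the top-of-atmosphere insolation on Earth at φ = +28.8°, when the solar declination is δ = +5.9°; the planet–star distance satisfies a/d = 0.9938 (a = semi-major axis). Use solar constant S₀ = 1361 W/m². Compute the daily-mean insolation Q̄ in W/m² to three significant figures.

cos H₀ = −tan(+28.8°) tan(+5.900°) = -0.0568, H₀ = 1.6276 rad.
Bracket: H₀ sin φ sin δ + cos φ cos δ sin H₀ = 1.6276×0.48175×0.10279 + 0.87631×0.99470×0.99838 = 0.080597 + 0.870253 = 0.950850.
Inverse-square distance factor (a/d)² = 0.9938² = 0.987638.
Q̄ = (S₀/π) × 0.987638 × [bracket] = (1361/π) × 0.987638 × 0.950850 = 406.8 W/m².

Q̄ ≈ 407 W/m²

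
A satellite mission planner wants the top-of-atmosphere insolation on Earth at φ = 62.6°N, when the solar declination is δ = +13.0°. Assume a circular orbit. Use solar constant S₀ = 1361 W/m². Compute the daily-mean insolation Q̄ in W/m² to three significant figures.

Q̄ ≈ 350 W/m²

cos H₀ = −tan(+62.6°) tan(+13.000°) = -0.4454, H₀ = 2.0324 rad.
Bracket: H₀ sin φ sin δ + cos φ cos δ sin H₀ = 2.0324×0.88782×0.22495 + 0.46020×0.97437×0.89534 = 0.405901 + 0.401475 = 0.807376.
Q̄ = (S₀/π) × [bracket] = (1361/π) × 0.807376 = 349.8 W/m².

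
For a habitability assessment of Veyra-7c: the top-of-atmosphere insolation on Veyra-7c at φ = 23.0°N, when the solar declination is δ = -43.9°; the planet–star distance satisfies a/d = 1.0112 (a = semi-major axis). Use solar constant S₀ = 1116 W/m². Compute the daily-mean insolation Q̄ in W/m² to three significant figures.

cos H₀ = −tan(+23.0°) tan(-43.900°) = 0.4085, H₀ = 1.1500 rad.
Bracket: H₀ sin φ sin δ + cos φ cos δ sin H₀ = 1.1500×0.39073×-0.69340 + 0.92050×0.72055×0.91277 = -0.311572 + 0.605410 = 0.293838.
Inverse-square distance factor (a/d)² = 1.0112² = 1.022525.
Q̄ = (S₀/π) × 1.022525 × [bracket] = (1116/π) × 1.022525 × 0.293838 = 106.7 W/m².

Q̄ ≈ 107 W/m²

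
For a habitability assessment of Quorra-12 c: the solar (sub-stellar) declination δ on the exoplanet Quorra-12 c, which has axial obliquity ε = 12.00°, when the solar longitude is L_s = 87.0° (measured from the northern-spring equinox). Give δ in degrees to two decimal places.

δ = +11.98°

sin δ = sin ε · sin L_s = sin 12.00° × sin 87.0° = 0.207627.
δ = arcsin(0.207627) = +11.98°.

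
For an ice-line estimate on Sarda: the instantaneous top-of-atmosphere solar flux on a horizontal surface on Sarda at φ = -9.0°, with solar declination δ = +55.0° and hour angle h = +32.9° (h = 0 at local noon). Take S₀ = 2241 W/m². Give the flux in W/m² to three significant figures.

cos θ_z = sin φ sin δ + cos φ cos δ cos h = -0.128144 + 0.475657 = 0.347513.
Flux = S₀ · cos θ_z = 2241 × 0.347513 = 778.8 W/m².

779 W/m²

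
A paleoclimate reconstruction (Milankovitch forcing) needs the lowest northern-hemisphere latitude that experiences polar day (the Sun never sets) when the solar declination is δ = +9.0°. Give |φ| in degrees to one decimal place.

|φ| = 81.0°

Polar day requires cos H₀ = −tan φ tan δ ≤ −1, i.e. tan φ tan δ ≥ 1.
The boundary is |tan φ| · |tan δ| = 1, so |φ| = 90° − |δ| = 90° − 9.0° = 81.0° in the northern hemisphere.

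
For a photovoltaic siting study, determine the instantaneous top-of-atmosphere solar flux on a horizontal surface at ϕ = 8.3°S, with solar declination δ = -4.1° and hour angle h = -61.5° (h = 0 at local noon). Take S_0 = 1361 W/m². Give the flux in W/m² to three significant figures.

cos θ_z = sin ϕ sin δ + cos ϕ cos δ cos h = 0.010321 + 0.470953 = 0.481274.
Flux = S_0 · cos θ_z = 1361 × 0.481274 = 655.0 W/m².

655 W/m²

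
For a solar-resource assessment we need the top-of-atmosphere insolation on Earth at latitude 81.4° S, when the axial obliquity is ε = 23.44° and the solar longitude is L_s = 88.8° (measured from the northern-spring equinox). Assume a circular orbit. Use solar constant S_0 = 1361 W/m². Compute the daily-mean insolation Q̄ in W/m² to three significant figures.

Solar declination: sin δ = sin ε · sin L_s = sin 23.44° × sin 88.8° = 0.39770, so δ = +23.435°.
cos h₀ = −tan(-81.4°) tan(+23.435°) = 2.8661 ≥ 1 ⇒ polar night, h₀ = 0 and Q̄ = 0.

Q̄ ≈ 0.00 W/m²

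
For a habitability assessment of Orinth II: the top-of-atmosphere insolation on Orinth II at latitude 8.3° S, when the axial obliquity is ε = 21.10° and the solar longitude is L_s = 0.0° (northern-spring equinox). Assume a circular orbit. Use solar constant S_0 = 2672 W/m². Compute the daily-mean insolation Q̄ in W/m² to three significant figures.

Q̄ ≈ 842 W/m²

Solar declination: sin δ = sin ε · sin L_s = sin 21.10° × sin 0.0° = 0.00000, so δ = +0.000°.
cos h₀ = −tan(-8.3°) tan(+0.000°) = 0.0000, h₀ = 1.5708 rad.
Bracket: h₀ sin ϕ sin δ + cos ϕ cos δ sin h₀ = 1.5708×-0.14436×0.00000 + 0.98953×1.00000×1.00000 = -0.000000 + 0.989530 = 0.989530.
Q̄ = (S_0/π) × [bracket] = (2672/π) × 0.989530 = 841.6 W/m².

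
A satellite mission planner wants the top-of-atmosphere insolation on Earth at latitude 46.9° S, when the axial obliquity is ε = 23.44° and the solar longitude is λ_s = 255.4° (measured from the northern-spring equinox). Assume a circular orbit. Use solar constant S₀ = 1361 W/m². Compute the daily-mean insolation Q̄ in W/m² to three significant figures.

Solar declination: sin δ = sin ε · sin λ_s = sin 23.44° × sin 255.4° = -0.38494, so δ = -22.640°.
cos H₀ = −tan(-46.9°) tan(-22.640°) = -0.4457, H₀ = 2.0328 rad.
Bracket: H₀ sin φ sin δ + cos φ cos δ sin H₀ = 2.0328×-0.73016×-0.38494 + 0.68327×0.92294×0.89518 = 0.571355 + 0.564516 = 1.135871.
Q̄ = (S₀/π) × [bracket] = (1361/π) × 1.135871 = 492.1 W/m².

Q̄ ≈ 492 W/m²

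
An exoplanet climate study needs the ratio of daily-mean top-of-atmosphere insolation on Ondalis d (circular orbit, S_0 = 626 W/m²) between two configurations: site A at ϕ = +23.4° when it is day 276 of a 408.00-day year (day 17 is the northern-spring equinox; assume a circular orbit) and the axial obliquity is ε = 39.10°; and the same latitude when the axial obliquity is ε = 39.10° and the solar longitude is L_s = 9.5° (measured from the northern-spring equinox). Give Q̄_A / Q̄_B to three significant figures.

— Configuration A (ϕ=+23.4°):
Solar longitude: L_s = 360° × (276 − 17)/408.00 = 228.529°.
sin δ = sin 39.10° × sin 228.529° = -0.47256, so δ = -28.201°.
cos h₀ = −tan(+23.4°) tan(-28.201°) = 0.2320, h₀ = 1.3366 rad.
Bracket: h₀ sin ϕ sin δ + cos ϕ cos δ sin h₀ = 1.3366×0.39715×-0.47256 + 0.91775×0.88130×0.97271 = -0.250849 + 0.786741 = 0.535892.
Q̄ = (S_0/π) × [bracket] = (626/π) × 0.535892 = 106.78 W/m².
— Configuration B (ϕ=+23.4°):
Solar declination: sin δ = sin ε · sin L_s = sin 39.10° × sin 9.5° = 0.10409, so δ = +5.975°.
cos h₀ = −tan(+23.4°) tan(+5.975°) = -0.0453, h₀ = 1.6161 rad.
Bracket: h₀ sin ϕ sin δ + cos ϕ cos δ sin h₀ = 1.6161×0.39715×0.10409 + 0.91775×0.99457×0.99897 = 0.066809 + 0.911826 = 0.978635.
Q̄ = (S_0/π) × [bracket] = (626/π) × 0.978635 = 195.00 W/m².
Ratio Q̄_A / Q̄_B = 106.78 / 195.00 = 0.5476.

Q̄_A / Q̄_B ≈ 0.548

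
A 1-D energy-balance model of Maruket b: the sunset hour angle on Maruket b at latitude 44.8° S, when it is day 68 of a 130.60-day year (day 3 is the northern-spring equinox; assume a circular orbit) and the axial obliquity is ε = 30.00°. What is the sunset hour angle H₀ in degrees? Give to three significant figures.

H₀ = 89.6°

Solar longitude: λ_s = 360° × (68 − 3)/130.60 = 179.173°.
sin δ = sin 30.00° × sin 179.173° = 0.00722, so δ = +0.413°.
cos H₀ = −tan φ · tan δ = −tan(-44.8°) × tan(+0.413°) = 0.0072, so H₀ = 1.5636 rad = 89.59°.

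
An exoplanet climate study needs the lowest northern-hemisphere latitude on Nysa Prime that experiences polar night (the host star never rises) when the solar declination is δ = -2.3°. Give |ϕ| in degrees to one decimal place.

|ϕ| = 87.7°

Polar night requires cos h₀ = −tan ϕ tan δ ≥ 1, i.e. tan ϕ tan δ ≤ −1.
The boundary is |tan ϕ| · |tan δ| = 1, so |ϕ| = 90° − |δ| = 90° − 2.3° = 87.7° in the northern hemisphere.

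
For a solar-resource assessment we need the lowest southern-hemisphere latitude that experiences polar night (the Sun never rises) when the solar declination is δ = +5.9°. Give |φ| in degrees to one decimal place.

|φ| = 84.1°

Polar night requires cos H₀ = −tan φ tan δ ≥ 1, i.e. tan φ tan δ ≤ −1.
The boundary is |tan φ| · |tan δ| = 1, so |φ| = 90° − |δ| = 90° − 5.9° = 84.1° in the southern hemisphere.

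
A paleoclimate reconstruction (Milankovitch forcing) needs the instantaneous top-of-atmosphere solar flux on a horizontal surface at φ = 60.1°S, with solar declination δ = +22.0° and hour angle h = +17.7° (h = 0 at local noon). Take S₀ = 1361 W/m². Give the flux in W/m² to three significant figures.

cos θ_z = sin φ sin δ + cos φ cos δ cos h = -0.324745 + 0.440310 = 0.115565.
Flux = S₀ · cos θ_z = 1361 × 0.115565 = 157.3 W/m².

157 W/m²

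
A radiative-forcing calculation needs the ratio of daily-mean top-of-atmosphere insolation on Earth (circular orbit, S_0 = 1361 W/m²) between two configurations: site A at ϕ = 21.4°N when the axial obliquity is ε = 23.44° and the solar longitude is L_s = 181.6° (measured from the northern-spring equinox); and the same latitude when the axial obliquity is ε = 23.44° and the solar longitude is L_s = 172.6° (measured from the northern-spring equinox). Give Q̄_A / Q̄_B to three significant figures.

Q̄_A / Q̄_B ≈ 0.964

— Configuration A (ϕ=+21.4°):
Solar declination: sin δ = sin ε · sin L_s = sin 23.44° × sin 181.6° = -0.01111, so δ = -0.636°.
cos h₀ = −tan(+21.4°) tan(-0.636°) = 0.0044, h₀ = 1.5664 rad.
Bracket: h₀ sin ϕ sin δ + cos ϕ cos δ sin h₀ = 1.5664×0.36488×-0.01111 + 0.93106×0.99994×0.99999 = -0.006350 + 0.930995 = 0.924645.
Q̄ = (S_0/π) × [bracket] = (1361/π) × 0.924645 = 400.57 W/m².
— Configuration B (ϕ=+21.4°):
Solar declination: sin δ = sin ε · sin L_s = sin 23.44° × sin 172.6° = 0.05123, so δ = +2.937°.
cos h₀ = −tan(+21.4°) tan(+2.937°) = -0.0201, h₀ = 1.5909 rad.
Bracket: h₀ sin ϕ sin δ + cos ϕ cos δ sin h₀ = 1.5909×0.36488×0.05123 + 0.93106×0.99869×0.99980 = 0.029738 + 0.929654 = 0.959392.
Q̄ = (S_0/π) × [bracket] = (1361/π) × 0.959392 = 415.63 W/m².
Ratio Q̄_A / Q̄_B = 400.57 / 415.63 = 0.9638.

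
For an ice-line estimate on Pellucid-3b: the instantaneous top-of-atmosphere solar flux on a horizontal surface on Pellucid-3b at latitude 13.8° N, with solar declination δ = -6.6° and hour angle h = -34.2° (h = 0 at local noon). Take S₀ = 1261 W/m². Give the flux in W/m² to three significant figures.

972 W/m²

cos θ_z = sin φ sin δ + cos φ cos δ cos h = -0.027416 + 0.797883 = 0.770467.
Flux = S₀ · cos θ_z = 1261 × 0.770467 = 971.6 W/m².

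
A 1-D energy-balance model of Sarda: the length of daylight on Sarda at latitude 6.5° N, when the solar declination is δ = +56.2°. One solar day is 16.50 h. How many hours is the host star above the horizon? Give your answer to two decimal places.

9.15 h

cos h₀ = −tan ϕ · tan δ = −tan(+6.5°) × tan(+56.200°) = -0.1702, so h₀ = 1.7418 rad = 99.80°.
Daylight = 2h₀/(2π) × 16.50 h = (1.7418/π) × 16.50 = 9.15 h.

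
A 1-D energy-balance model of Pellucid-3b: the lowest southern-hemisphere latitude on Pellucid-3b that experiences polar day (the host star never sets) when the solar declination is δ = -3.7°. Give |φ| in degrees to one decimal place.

Polar day requires cos H₀ = −tan φ tan δ ≤ −1, i.e. tan φ tan δ ≥ 1.
The boundary is |tan φ| · |tan δ| = 1, so |φ| = 90° − |δ| = 90° − 3.7° = 86.3° in the southern hemisphere.

|φ| = 86.3°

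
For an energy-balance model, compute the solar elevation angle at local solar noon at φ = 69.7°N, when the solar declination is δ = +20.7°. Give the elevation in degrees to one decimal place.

41.0°

At local noon the hour angle is zero, so the zenith angle equals |φ − δ| = |+69.7° − (+20.700°)| = 49.000°.
Elevation = 90° − 49.000° = 41.0°.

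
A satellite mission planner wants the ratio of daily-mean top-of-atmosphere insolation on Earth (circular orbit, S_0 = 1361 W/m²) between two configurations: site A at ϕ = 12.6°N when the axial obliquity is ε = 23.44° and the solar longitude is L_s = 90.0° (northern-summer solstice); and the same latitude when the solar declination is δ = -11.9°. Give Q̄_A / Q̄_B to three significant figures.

— Configuration A (ϕ=+12.6°):
Solar declination: sin δ = sin ε · sin L_s = sin 23.44° × sin 90.0° = 0.39779, so δ = +23.440°.
cos h₀ = −tan(+12.6°) tan(+23.440°) = -0.0969, h₀ = 1.6679 rad.
Bracket: h₀ sin ϕ sin δ + cos ϕ cos δ sin h₀ = 1.6679×0.21814×0.39779 + 0.97592×0.91748×0.99529 = 0.144730 + 0.891170 = 1.035900.
Q̄ = (S_0/π) × [bracket] = (1361/π) × 1.035900 = 448.77 W/m².
— Configuration B (ϕ=+12.6°):
cos h₀ = −tan(+12.6°) tan(-11.900°) = 0.0471, h₀ = 1.5237 rad.
Bracket: h₀ sin ϕ sin δ + cos ϕ cos δ sin h₀ = 1.5237×0.21814×-0.20620 + 0.97592×0.97851×0.99889 = -0.068537 + 0.953887 = 0.885350.
Q̄ = (S_0/π) × [bracket] = (1361/π) × 0.885350 = 383.55 W/m².
Ratio Q̄_A / Q̄_B = 448.77 / 383.55 = 1.170.

Q̄_A / Q̄_B ≈ 1.17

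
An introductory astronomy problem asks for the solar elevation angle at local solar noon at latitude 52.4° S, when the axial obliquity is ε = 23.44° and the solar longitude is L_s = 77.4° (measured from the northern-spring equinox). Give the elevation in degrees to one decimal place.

14.8°

Solar declination: sin δ = sin ε · sin L_s = sin 23.44° × sin 77.4° = 0.38821, so δ = +22.843°.
At local noon the hour angle is zero, so the zenith angle equals |ϕ − δ| = |-52.4° − (+22.843°)| = 75.243°.
Elevation = 90° − 75.243° = 14.8°.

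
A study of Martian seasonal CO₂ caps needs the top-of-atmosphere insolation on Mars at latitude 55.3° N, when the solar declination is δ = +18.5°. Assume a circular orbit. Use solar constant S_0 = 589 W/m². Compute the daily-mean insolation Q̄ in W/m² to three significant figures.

cos h₀ = −tan(+55.3°) tan(+18.500°) = -0.4832, h₀ = 2.0751 rad.
Bracket: h₀ sin ϕ sin δ + cos ϕ cos δ sin h₀ = 2.0751×0.82214×0.31730 + 0.56928×0.94832×0.87550 = 0.541321 + 0.472647 = 1.013968.
Q̄ = (S_0/π) × [bracket] = (589/π) × 1.013968 = 190.1 W/m².

Q̄ ≈ 190 W/m²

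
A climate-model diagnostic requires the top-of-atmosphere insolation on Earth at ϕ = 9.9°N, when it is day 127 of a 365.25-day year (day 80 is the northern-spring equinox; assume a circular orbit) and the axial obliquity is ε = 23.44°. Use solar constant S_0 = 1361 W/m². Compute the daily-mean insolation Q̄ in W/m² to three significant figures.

Solar longitude: L_s = 360° × (127 − 80)/365.25 = 46.324°.
sin δ = sin 23.44° × sin 46.324° = 0.28771, so δ = +16.721°.
cos h₀ = −tan(+9.9°) tan(+16.721°) = -0.0524, h₀ = 1.6232 rad.
Bracket: h₀ sin ϕ sin δ + cos ϕ cos δ sin h₀ = 1.6232×0.17193×0.28771 + 0.98511×0.95772×0.99862 = 0.080293 + 0.942158 = 1.022451.
Q̄ = (S_0/π) × [bracket] = (1361/π) × 1.022451 = 442.9 W/m².

Q̄ ≈ 443 W/m²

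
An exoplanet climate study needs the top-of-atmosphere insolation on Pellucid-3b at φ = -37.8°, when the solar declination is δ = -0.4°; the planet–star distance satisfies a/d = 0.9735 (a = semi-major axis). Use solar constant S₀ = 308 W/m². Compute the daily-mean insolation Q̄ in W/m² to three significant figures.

Q̄ ≈ 74.0 W/m²

cos H₀ = −tan(-37.8°) tan(-0.400°) = -0.0054, H₀ = 1.5762 rad.
Bracket: H₀ sin φ sin δ + cos φ cos δ sin H₀ = 1.5762×-0.61291×-0.00698 + 0.79016×0.99998×0.99999 = 0.006743 + 0.790136 = 0.796879.
Inverse-square distance factor (a/d)² = 0.9735² = 0.947702.
Q̄ = (S₀/π) × 0.947702 × [bracket] = (308/π) × 0.947702 × 0.796879 = 74.04 W/m².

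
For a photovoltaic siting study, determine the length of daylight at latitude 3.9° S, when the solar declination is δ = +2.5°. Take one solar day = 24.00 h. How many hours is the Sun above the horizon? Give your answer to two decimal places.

cos H₀ = −tan φ · tan δ = −tan(-3.9°) × tan(+2.500°) = 0.0030, so H₀ = 1.5678 rad = 89.83°.
Daylight = 2H₀/(2π) × 24.00 h = (1.5678/π) × 24.00 = 11.98 h.

11.98 h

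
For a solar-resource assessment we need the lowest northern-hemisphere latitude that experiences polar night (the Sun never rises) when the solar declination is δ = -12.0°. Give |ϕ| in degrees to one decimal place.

Polar night requires cos h₀ = −tan ϕ tan δ ≥ 1, i.e. tan ϕ tan δ ≤ −1.
The boundary is |tan ϕ| · |tan δ| = 1, so |ϕ| = 90° − |δ| = 90° − 12.0° = 78.0° in the northern hemisphere.

|ϕ| = 78.0°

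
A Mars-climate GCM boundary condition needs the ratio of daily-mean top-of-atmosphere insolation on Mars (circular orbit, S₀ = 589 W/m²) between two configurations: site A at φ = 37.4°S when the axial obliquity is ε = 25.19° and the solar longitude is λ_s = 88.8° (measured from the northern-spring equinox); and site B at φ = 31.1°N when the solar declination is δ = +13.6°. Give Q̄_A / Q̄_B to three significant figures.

Q̄_A / Q̄_B ≈ 0.349

— Configuration A (φ=-37.4°):
Solar declination: sin δ = sin ε · sin λ_s = sin 25.19° × sin 88.8° = 0.42553, so δ = +25.184°.
cos H₀ = −tan(-37.4°) tan(+25.184°) = 0.3595, H₀ = 1.2030 rad.
Bracket: H₀ sin φ sin δ + cos φ cos δ sin H₀ = 1.2030×-0.60738×0.42553 + 0.79441×0.90495×0.93314 = -0.310925 + 0.670836 = 0.359911.
Q̄ = (S₀/π) × [bracket] = (589/π) × 0.359911 = 67.478 W/m².
— Configuration B (φ=+31.1°):
cos H₀ = −tan(+31.1°) tan(+13.600°) = -0.1459, H₀ = 1.7173 rad.
Bracket: H₀ sin φ sin δ + cos φ cos δ sin H₀ = 1.7173×0.51653×0.23514 + 0.85627×0.97196×0.98929 = 0.208578 + 0.823347 = 1.031925.
Q̄ = (S₀/π) × [bracket] = (589/π) × 1.031925 = 193.47 W/m².
Ratio Q̄_A / Q̄_B = 67.478 / 193.47 = 0.3488.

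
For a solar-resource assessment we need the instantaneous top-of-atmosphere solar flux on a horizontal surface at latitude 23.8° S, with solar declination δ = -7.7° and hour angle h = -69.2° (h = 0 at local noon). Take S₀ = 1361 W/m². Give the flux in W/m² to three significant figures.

512 W/m²

cos θ_z = sin φ sin δ + cos φ cos δ cos h = 0.054069 + 0.321979 = 0.376048.
Flux = S₀ · cos θ_z = 1361 × 0.376048 = 511.8 W/m².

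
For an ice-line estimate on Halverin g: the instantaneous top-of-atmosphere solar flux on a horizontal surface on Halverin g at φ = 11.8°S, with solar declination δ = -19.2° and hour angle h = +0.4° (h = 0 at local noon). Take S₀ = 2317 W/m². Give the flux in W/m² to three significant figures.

2.30e+03 W/m²

cos θ_z = sin φ sin δ + cos φ cos δ cos h = 0.067252 + 0.924397 = 0.991649.
Flux = S₀ · cos θ_z = 2317 × 0.991649 = 2298 W/m².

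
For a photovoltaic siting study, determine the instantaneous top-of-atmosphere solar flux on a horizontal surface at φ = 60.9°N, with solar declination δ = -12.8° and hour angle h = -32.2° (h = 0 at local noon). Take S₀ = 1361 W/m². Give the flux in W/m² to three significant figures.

cos θ_z = sin φ sin δ + cos φ cos δ cos h = -0.193583 + 0.401307 = 0.207724.
Flux = S₀ · cos θ_z = 1361 × 0.207724 = 282.7 W/m².

283 W/m²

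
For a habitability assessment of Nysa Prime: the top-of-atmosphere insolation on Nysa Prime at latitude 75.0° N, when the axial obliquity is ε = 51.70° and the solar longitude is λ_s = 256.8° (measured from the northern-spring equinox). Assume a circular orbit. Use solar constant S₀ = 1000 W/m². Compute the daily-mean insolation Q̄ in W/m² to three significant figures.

Q̄ ≈ 0.00 W/m²

Solar declination: sin δ = sin ε · sin λ_s = sin 51.70° × sin 256.8° = -0.76404, so δ = -49.822°.
cos H₀ = −tan(+75.0°) tan(-49.822°) = 4.4197 ≥ 1 ⇒ polar night, H₀ = 0 and Q̄ = 0.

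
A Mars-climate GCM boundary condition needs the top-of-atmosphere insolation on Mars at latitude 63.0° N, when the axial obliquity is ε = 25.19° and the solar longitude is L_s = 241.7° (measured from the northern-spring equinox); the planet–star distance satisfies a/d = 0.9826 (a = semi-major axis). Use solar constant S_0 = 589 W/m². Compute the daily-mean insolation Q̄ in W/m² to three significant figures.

Solar declination: sin δ = sin ε · sin L_s = sin 25.19° × sin 241.7° = -0.37475, so δ = -22.009°.
cos h₀ = −tan(+63.0°) tan(-22.009°) = 0.7933, h₀ = 0.6546 rad.
Bracket: h₀ sin ϕ sin δ + cos ϕ cos δ sin h₀ = 0.6546×0.89101×-0.37475 + 0.45399×0.92713×0.60883 = -0.218575 + 0.256261 = 0.037686.
Inverse-square distance factor (a/d)² = 0.9826² = 0.965503.
Q̄ = (S_0/π) × 0.965503 × [bracket] = (589/π) × 0.965503 × 0.037686 = 6.822 W/m².

Q̄ ≈ 6.82 W/m²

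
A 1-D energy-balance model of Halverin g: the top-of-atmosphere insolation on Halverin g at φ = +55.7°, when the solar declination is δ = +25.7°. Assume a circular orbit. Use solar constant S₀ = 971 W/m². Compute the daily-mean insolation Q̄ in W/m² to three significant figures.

Q̄ ≈ 372 W/m²

cos H₀ = −tan(+55.7°) tan(+25.700°) = -0.7055, H₀ = 2.3539 rad.
Bracket: H₀ sin φ sin δ + cos φ cos δ sin H₀ = 2.3539×0.82610×0.43366 + 0.56353×0.90108×0.70870 = 0.843276 + 0.359868 = 1.203144.
Q̄ = (S₀/π) × [bracket] = (971/π) × 1.203144 = 371.9 W/m².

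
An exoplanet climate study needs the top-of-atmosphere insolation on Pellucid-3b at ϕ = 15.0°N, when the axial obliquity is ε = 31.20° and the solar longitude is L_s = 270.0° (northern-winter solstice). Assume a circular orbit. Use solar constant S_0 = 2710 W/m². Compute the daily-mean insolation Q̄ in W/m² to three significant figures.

Solar declination: sin δ = sin ε · sin L_s = sin 31.20° × sin 270.0° = -0.51803, so δ = -31.200°.
cos h₀ = −tan(+15.0°) tan(-31.200°) = 0.1623, h₀ = 1.4078 rad.
Bracket: h₀ sin ϕ sin δ + cos ϕ cos δ sin h₀ = 1.4078×0.25882×-0.51803 + 0.96593×0.85536×0.98675 = -0.188753 + 0.815270 = 0.626517.
Q̄ = (S_0/π) × [bracket] = (2710/π) × 0.626517 = 540.4 W/m².

Q̄ ≈ 540 W/m²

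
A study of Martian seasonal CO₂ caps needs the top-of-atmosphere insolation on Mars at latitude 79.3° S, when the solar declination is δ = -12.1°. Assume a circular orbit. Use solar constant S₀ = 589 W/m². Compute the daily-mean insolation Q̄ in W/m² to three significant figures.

cos H₀ = −tan(-79.3°) tan(-12.100°) = -1.1346 ≤ −1 ⇒ polar day, H₀ = π.
Bracket: H₀ sin φ sin δ + cos φ cos δ sin H₀ = 3.1416×-0.98261×-0.20962 + 0.18567×0.97778×0.00000 = 0.647090 + 0.000000 = 0.647090.
Q̄ = (S₀/π) × [bracket] = (589/π) × 0.647090 = 121.3 W/m².

Q̄ ≈ 121 W/m²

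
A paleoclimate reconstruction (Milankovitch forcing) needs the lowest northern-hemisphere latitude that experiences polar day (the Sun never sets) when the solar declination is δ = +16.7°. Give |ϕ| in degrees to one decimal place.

Polar day requires cos h₀ = −tan ϕ tan δ ≤ −1, i.e. tan ϕ tan δ ≥ 1.
The boundary is |tan ϕ| · |tan δ| = 1, so |ϕ| = 90° − |δ| = 90° − 16.7° = 73.3° in the northern hemisphere.

|ϕ| = 73.3°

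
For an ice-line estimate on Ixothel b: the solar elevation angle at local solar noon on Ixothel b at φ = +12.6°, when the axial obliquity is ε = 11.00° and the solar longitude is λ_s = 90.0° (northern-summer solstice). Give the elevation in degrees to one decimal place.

88.4°

Solar declination: sin δ = sin ε · sin λ_s = sin 11.00° × sin 90.0° = 0.19081, so δ = +11.000°.
At local noon the hour angle is zero, so the zenith angle equals |φ − δ| = |+12.6° − (+11.000°)| = 1.600°.
Elevation = 90° − 1.600° = 88.4°.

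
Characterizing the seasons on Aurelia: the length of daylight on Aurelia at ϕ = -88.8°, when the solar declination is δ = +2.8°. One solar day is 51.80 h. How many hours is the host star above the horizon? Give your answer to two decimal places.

cos h₀ = −tan ϕ · tan δ = 2.3349 ≥ 1, so the host star never rises (polar night) and h₀ = 0.
Daylight = 2h₀/(2π) × 51.80 h = (0.0000/π) × 51.80 = 0.00 h.

0.00 h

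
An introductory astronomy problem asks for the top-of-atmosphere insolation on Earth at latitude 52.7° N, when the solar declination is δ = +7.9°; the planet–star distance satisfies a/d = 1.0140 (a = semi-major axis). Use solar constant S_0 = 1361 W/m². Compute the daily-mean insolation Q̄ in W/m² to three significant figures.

cos h₀ = −tan(+52.7°) tan(+7.900°) = -0.1822, h₀ = 1.7540 rad.
Bracket: h₀ sin ϕ sin δ + cos ϕ cos δ sin h₀ = 1.7540×0.79547×0.13744 + 0.60599×0.99051×0.98327 = 0.191764 + 0.590197 = 0.781961.
Inverse-square distance factor (a/d)² = 1.0140² = 1.028196.
Q̄ = (S_0/π) × 1.028196 × [bracket] = (1361/π) × 1.028196 × 0.781961 = 348.3 W/m².

Q̄ ≈ 348 W/m²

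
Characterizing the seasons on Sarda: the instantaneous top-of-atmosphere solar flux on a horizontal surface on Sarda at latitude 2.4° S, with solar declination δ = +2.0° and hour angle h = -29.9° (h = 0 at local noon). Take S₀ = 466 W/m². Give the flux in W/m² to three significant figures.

403 W/m²

cos θ_z = sin φ sin δ + cos φ cos δ cos h = -0.001461 + 0.865609 = 0.864148.
Flux = S₀ · cos θ_z = 466 × 0.864148 = 402.7 W/m².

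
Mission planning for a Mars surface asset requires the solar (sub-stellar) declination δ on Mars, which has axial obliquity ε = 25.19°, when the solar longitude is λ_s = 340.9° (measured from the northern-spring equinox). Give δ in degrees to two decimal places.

δ = -8.01°

sin δ = sin ε · sin λ_s = sin 25.19° × sin 340.9° = -0.139271.
δ = arcsin(-0.139271) = -8.01°.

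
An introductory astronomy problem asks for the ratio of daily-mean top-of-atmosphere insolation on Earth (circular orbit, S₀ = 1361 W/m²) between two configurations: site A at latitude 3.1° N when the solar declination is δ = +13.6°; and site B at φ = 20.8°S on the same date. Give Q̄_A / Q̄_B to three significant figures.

Q̄_A / Q̄_B ≈ 1.27

— Configuration A (φ=+3.1°):
cos H₀ = −tan(+3.1°) tan(+13.600°) = -0.0131, H₀ = 1.5839 rad.
Bracket: H₀ sin φ sin δ + cos φ cos δ sin H₀ = 1.5839×0.05408×0.23514 + 0.99854×0.97196×0.99991 = 0.020141 + 0.970454 = 0.990595.
Q̄ = (S₀/π) × [bracket] = (1361/π) × 0.990595 = 429.15 W/m².
— Configuration B (φ=-20.8°):
cos H₀ = −tan(-20.8°) tan(+13.600°) = 0.0919, H₀ = 1.4788 rad.
Bracket: H₀ sin φ sin δ + cos φ cos δ sin H₀ = 1.4788×-0.35511×0.23514 + 0.93483×0.97196×0.99577 = -0.123481 + 0.904774 = 0.781293.
Q̄ = (S₀/π) × [bracket] = (1361/π) × 0.781293 = 338.47 W/m².
Ratio Q̄_A / Q̄_B = 429.15 / 338.47 = 1.268.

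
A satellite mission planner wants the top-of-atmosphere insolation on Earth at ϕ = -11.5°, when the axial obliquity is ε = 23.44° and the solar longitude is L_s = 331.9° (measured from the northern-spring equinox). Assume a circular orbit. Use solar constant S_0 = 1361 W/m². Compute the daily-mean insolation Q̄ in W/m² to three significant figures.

Solar declination: sin δ = sin ε · sin L_s = sin 23.44° × sin 331.9° = -0.18736, so δ = -10.799°.
cos h₀ = −tan(-11.5°) tan(-10.799°) = -0.0388, h₀ = 1.6096 rad.
Bracket: h₀ sin ϕ sin δ + cos ϕ cos δ sin h₀ = 1.6096×-0.19937×-0.18736 + 0.97992×0.98229×0.99925 = 0.060125 + 0.961844 = 1.021969.
Q̄ = (S_0/π) × [bracket] = (1361/π) × 1.021969 = 442.7 W/m².

Q̄ ≈ 443 W/m²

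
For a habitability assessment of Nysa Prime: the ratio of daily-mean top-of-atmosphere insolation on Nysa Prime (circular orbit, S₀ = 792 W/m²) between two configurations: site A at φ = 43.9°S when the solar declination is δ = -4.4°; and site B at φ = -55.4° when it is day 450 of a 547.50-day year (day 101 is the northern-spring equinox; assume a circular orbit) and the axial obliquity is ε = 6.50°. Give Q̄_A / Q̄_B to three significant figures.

Q̄_A / Q̄_B ≈ 1.18

— Configuration A (φ=-43.9°):
cos H₀ = −tan(-43.9°) tan(-4.400°) = -0.0740, H₀ = 1.6449 rad.
Bracket: H₀ sin φ sin δ + cos φ cos δ sin H₀ = 1.6449×-0.69340×-0.07672 + 0.72055×0.99705×0.99725 = 0.087505 + 0.716449 = 0.803954.
Q̄ = (S₀/π) × [bracket] = (792/π) × 0.803954 = 202.68 W/m².
— Configuration B (φ=-55.4°):
Solar longitude: λ_s = 360° × (450 − 101)/547.50 = 229.479°.
sin δ = sin 6.50° × sin 229.479° = -0.08605, so δ = -4.937°.
cos H₀ = −tan(-55.4°) tan(-4.937°) = -0.1252, H₀ = 1.6963 rad.
Bracket: H₀ sin φ sin δ + cos φ cos δ sin H₀ = 1.6963×-0.82314×-0.08605 + 0.56784×0.99629×0.99213 = 0.120151 + 0.561281 = 0.681432.
Q̄ = (S₀/π) × [bracket] = (792/π) × 0.681432 = 171.79 W/m².
Ratio Q̄_A / Q̄_B = 202.68 / 171.79 = 1.180.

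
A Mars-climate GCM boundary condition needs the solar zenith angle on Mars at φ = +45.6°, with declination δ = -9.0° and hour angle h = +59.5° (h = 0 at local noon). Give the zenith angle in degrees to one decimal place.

θ_z = 76.2°

cos θ_z = sin φ sin δ + cos φ cos δ cos h = -0.111768 + 0.350734 = 0.238966.
θ_z = arccos(0.238966) = 76.2°.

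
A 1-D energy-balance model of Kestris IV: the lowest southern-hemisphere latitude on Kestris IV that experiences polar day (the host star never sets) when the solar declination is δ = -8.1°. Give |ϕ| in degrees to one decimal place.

|ϕ| = 81.9°

Polar day requires cos h₀ = −tan ϕ tan δ ≤ −1, i.e. tan ϕ tan δ ≥ 1.
The boundary is |tan ϕ| · |tan δ| = 1, so |ϕ| = 90° − |δ| = 90° − 8.1° = 81.9° in the southern hemisphere.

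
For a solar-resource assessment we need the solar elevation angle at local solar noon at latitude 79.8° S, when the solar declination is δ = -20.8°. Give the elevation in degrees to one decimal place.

At local noon the hour angle is zero, so the zenith angle equals |φ − δ| = |-79.8° − (-20.800°)| = 59.000°.
Elevation = 90° − 59.000° = 31.0°.

31.0°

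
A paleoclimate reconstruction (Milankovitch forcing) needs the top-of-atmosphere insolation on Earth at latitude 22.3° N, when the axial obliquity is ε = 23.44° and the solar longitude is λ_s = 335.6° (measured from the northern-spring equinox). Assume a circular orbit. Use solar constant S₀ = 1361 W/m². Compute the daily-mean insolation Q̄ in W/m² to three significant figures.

Solar declination: sin δ = sin ε · sin λ_s = sin 23.44° × sin 335.6° = -0.16433, so δ = -9.458°.
cos H₀ = −tan(+22.3°) tan(-9.458°) = 0.0683, H₀ = 1.5024 rad.
Bracket: H₀ sin φ sin δ + cos φ cos δ sin H₀ = 1.5024×0.37946×-0.16433 + 0.92521×0.98641×0.99766 = -0.093685 + 0.910501 = 0.816816.
Q̄ = (S₀/π) × [bracket] = (1361/π) × 0.816816 = 353.9 W/m².

Q̄ ≈ 354 W/m²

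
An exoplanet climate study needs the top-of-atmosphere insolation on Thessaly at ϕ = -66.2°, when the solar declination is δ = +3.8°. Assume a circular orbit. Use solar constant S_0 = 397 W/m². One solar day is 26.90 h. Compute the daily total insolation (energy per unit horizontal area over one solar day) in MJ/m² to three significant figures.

cos h₀ = −tan(-66.2°) tan(+3.800°) = 0.1506, h₀ = 1.4196 rad.
Bracket: h₀ sin ϕ sin δ + cos ϕ cos δ sin h₀ = 1.4196×-0.91496×0.06627 + 0.40355×0.99780×0.98860 = -0.086077 + 0.398072 = 0.311995.
Q̄ = (S_0/π) × [bracket] = (397/π) × 0.311995 = 39.427 W/m².
Daily total = Q̄ × 26.90 h × 3600 s/h = 39.427 × 26.90 × 3600 / 10⁶ = 3.818 MJ/m².

3.82 MJ/m²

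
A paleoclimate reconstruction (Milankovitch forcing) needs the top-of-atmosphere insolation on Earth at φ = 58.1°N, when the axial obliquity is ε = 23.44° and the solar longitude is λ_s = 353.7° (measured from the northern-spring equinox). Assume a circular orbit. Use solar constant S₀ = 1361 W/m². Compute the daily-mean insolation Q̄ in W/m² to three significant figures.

Q̄ ≈ 204 W/m²

Solar declination: sin δ = sin ε · sin λ_s = sin 23.44° × sin 353.7° = -0.04365, so δ = -2.502°.
cos H₀ = −tan(+58.1°) tan(-2.502°) = 0.0702, H₀ = 1.5005 rad.
Bracket: H₀ sin φ sin δ + cos φ cos δ sin H₀ = 1.5005×0.84897×-0.04365 + 0.52844×0.99905×0.99753 = -0.055605 + 0.526634 = 0.471029.
Q̄ = (S₀/π) × [bracket] = (1361/π) × 0.471029 = 204.1 W/m².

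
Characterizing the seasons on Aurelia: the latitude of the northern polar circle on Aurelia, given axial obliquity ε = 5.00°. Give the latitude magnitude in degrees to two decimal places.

The polar circle is the lowest latitude that experiences at least one full rotation of continuous daylight at the northern-summer solstice; it lies at |ϕ| = 90° − ε = 90° − 5.00° = 85.00°.

85.00°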